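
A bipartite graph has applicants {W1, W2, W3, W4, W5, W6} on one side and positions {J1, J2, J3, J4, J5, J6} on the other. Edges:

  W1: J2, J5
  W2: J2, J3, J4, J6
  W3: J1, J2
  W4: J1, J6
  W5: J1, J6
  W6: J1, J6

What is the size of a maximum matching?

5

Unit-capacity flow: source→left, listed edges, right→sink; max matching = max flow.
Augmenting path W1→J2 (+1); matched 1.
Augmenting path W2→J3 (+1); matched 2.
Augmenting path W3→J1 (+1); matched 3.
Augmenting path W4→J6 (+1); matched 4.
Augmenting path W5→J1→W3→J2→W1→J5 (+1); matched 5.
No augmenting path remains; maximum matching = 5.
König certificate: {W1, W2, W3, J1, J6} is a vertex cover of size 5 (every listed pair touches it), so no matching can be larger.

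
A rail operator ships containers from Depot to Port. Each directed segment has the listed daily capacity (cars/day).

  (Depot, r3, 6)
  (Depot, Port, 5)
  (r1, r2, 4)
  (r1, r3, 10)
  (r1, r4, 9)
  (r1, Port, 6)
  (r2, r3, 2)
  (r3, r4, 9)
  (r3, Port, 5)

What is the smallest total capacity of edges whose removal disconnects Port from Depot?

Augment Depot→Port: bottleneck 5, flow now 5.
Augment Depot→r3→Port: bottleneck 5, flow now 10.
No augmenting path remains; maximum flow = 10.
By max-flow min-cut, the minimum cut capacity equals the max flow.
In the residual graph, reachable from Depot: {Depot, r3, r4}.
Min-cut edges: Depot→Port (5), r3→Port (5); capacity 5 + 5 = 10.

10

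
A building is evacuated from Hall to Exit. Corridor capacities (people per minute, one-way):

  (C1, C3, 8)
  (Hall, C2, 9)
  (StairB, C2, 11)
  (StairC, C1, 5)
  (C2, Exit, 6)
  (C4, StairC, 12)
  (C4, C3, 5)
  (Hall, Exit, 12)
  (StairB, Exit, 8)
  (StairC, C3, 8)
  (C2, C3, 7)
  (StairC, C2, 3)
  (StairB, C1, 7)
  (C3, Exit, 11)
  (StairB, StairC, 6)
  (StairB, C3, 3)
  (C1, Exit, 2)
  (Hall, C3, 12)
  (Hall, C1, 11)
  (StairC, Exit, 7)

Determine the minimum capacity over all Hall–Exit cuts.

Augment Hall→Exit: bottleneck 12, flow now 12.
Augment Hall→C2→Exit: bottleneck 6, flow now 18.
Augment Hall→C1→Exit: bottleneck 2, flow now 20.
Augment Hall→C3→Exit: bottleneck 11, flow now 31.
No augmenting path remains; maximum flow = 31.
By max-flow min-cut, the minimum cut capacity equals the max flow.
In the residual graph, reachable from Hall: {Hall, C2, C1, C3}.
Min-cut edges: Hall→Exit (12), C2→Exit (6), C1→Exit (2), C3→Exit (11); capacity 12 + 6 + 2 + 11 = 31.

31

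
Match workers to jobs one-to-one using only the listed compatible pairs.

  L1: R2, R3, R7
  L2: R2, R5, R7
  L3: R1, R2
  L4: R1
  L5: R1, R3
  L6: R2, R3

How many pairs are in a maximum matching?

5

Unit-capacity flow: source→left, listed edges, right→sink; max matching = max flow.
Augmenting path L1→R2 (+1); matched 1.
Augmenting path L2→R5 (+1); matched 2.
Augmenting path L3→R1 (+1); matched 3.
Augmenting path L5→R3 (+1); matched 4.
Augmenting path L6→R2→L1→R7 (+1); matched 5.
No augmenting path remains; maximum matching = 5.
König certificate: {L1, L2, R1, R2, R3} is a vertex cover of size 5 (every listed pair touches it), so no matching can be larger.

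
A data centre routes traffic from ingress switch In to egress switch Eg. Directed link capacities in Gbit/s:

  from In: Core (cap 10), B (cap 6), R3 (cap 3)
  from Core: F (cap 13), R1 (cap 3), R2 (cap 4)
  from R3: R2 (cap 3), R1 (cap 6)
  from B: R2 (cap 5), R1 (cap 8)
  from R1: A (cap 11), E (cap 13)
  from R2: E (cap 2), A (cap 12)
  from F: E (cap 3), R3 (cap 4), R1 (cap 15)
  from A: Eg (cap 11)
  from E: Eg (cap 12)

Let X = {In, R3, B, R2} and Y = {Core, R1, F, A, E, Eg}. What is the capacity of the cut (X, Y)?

38

Edges leaving {In, R3, B, R2}: In→Core (10), R3→R1 (6), B→R1 (8), R2→A (12), R2→E (2).
Cut capacity = 10 + 6 + 8 + 12 + 2 = 38.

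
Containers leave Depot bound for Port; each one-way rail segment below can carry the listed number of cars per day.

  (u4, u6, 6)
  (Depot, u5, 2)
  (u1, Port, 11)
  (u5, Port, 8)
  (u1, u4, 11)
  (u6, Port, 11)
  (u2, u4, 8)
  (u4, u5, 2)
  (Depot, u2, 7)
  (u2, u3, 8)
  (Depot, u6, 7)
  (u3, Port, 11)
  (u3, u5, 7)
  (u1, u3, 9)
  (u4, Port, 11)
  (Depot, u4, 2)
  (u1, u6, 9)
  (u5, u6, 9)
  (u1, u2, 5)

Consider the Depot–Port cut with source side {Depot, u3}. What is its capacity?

Edges leaving {Depot, u3}: Depot→u2 (7), Depot→u4 (2), Depot→u5 (2), Depot→u6 (7), u3→u5 (7), u3→Port (11).
Cut capacity = 7 + 2 + 2 + 7 + 7 + 11 = 36.

36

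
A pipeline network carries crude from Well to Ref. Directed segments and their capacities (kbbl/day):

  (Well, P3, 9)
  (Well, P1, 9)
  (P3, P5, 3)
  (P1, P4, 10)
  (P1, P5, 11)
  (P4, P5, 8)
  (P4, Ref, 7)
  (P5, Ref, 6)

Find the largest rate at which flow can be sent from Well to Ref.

Augment Well→P3→P5→Ref: bottleneck 3, flow now 3.
Augment Well→P1→P4→Ref: bottleneck 7, flow now 10.
Augment Well→P1→P5→Ref: bottleneck 2, flow now 12.
No augmenting path remains; maximum flow = 12.
In the residual graph, reachable from Well: {Well, P3}.
Min-cut edges: Well→P1 (9), P3→P5 (3); capacity 9 + 3 = 12.
This cut is saturated, so no flow can exceed 12.

12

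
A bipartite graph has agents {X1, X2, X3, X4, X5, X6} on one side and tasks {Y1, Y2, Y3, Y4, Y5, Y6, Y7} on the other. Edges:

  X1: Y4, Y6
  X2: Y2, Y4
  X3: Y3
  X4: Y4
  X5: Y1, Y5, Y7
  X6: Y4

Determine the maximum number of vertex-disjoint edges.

5

Unit-capacity flow: source→left, listed edges, right→sink; max matching = max flow.
Augmenting path X1→Y4 (+1); matched 1.
Augmenting path X2→Y2 (+1); matched 2.
Augmenting path X3→Y3 (+1); matched 3.
Augmenting path X5→Y1 (+1); matched 4.
Augmenting path X4→Y4→X1→Y6 (+1); matched 5.
No augmenting path remains; maximum matching = 5.
König certificate: {X1, X2, X3, X5, Y4} is a vertex cover of size 5 (every listed pair touches it), so no matching can be larger.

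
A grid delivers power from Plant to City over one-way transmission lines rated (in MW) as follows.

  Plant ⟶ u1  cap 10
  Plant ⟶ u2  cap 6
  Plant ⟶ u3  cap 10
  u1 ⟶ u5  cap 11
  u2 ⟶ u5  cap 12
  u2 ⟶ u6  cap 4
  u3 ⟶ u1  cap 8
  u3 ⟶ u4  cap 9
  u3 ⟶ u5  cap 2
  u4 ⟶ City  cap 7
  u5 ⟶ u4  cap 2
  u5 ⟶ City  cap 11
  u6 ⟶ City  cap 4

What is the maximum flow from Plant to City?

Augment Plant→u1→u5→City: bottleneck 10, flow now 10.
Augment Plant→u2→u5→City: bottleneck 1, flow now 11.
Augment Plant→u2→u6→City: bottleneck 4, flow now 15.
Augment Plant→u3→u4→City: bottleneck 7, flow now 22.
No augmenting path remains; maximum flow = 22.
In the residual graph, reachable from Plant: {Plant, u1, u2, u3, u4, u5}.
Min-cut edges: u2→u6 (4), u4→City (7), u5→City (11); capacity 4 + 7 + 11 = 22.
This cut is saturated, so no flow can exceed 22.

22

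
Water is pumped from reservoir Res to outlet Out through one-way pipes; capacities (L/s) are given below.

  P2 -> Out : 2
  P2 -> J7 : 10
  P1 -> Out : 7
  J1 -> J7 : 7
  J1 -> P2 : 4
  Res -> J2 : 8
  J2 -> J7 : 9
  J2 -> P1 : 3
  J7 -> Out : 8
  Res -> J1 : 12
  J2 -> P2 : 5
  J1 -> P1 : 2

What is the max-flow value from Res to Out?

Augment Res→J1→J7→Out: bottleneck 7, flow now 7.
Augment Res→J1→P2→Out: bottleneck 2, flow now 9.
Augment Res→J1→P1→Out: bottleneck 2, flow now 11.
Augment Res→J2→J7→Out: bottleneck 1, flow now 12.
Augment Res→J2→P1→Out: bottleneck 3, flow now 15.
No augmenting path remains; maximum flow = 15.
In the residual graph, reachable from Res: {Res, J1, J2, J7, P2}.
Min-cut edges: J1→P1 (2), J2→P1 (3), J7→Out (8), P2→Out (2); capacity 2 + 3 + 8 + 2 = 15.
This cut is saturated, so no flow can exceed 15.

15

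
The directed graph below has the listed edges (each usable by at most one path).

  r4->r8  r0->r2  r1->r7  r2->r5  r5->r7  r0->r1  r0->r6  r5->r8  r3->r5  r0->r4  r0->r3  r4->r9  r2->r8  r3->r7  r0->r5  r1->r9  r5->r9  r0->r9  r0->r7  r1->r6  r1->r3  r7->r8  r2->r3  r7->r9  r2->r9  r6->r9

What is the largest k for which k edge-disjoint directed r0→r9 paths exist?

7

Assign every edge capacity 1; by Menger, the answer equals the max flow.
Path r0→r9 (+1); total 1.
Path r0→r1→r9 (+1); total 2.
Path r0→r2→r9 (+1); total 3.
Path r0→r4→r9 (+1); total 4.
Path r0→r5→r9 (+1); total 5.
Path r0→r6→r9 (+1); total 6.
Path r0→r7→r9 (+1); total 7.
No residual r0→r9 path; max flow = 7.
Certifying cut of size 7: {r0→r1, r0→r2, r0→r4, r0→r6, r0→r9, r5→r9, r7→r9}.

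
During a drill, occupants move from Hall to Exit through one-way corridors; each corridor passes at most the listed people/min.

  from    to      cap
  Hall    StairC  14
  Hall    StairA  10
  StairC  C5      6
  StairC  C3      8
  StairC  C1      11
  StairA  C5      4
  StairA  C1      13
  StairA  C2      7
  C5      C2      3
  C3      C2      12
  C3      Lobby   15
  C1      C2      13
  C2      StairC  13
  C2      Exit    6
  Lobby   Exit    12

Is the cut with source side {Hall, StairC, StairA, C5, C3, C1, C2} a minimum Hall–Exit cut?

Given cut capacity: 15 + 6 = 21.
Augment Hall→StairA→C2→Exit: bottleneck 6, flow now 6.
Augment Hall→StairC→C3→Lobby→Exit: bottleneck 8, flow now 14.
No augmenting path remains; maximum flow = 14.
In the residual graph, reachable from Hall: {Hall, StairC, StairA, C5, C1, C2}.
Min-cut edges: StairC→C3 (8), C2→Exit (6); capacity 8 + 6 = 14.
Cut capacity 21 exceeds the max flow 14, so it is not minimum.

No — its capacity is 21, but the minimum cut has capacity 14.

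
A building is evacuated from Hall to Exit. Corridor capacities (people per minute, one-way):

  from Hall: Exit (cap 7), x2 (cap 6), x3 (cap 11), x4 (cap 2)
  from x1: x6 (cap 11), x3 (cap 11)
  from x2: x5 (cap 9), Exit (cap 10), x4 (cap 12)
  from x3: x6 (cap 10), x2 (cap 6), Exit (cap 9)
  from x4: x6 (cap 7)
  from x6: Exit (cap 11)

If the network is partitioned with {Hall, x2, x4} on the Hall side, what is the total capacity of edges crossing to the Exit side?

44

Edges leaving {Hall, x2, x4}: Hall→x3 (11), Hall→Exit (7), x2→x5 (9), x2→Exit (10), x4→x6 (7).
Cut capacity = 11 + 7 + 9 + 10 + 7 = 44.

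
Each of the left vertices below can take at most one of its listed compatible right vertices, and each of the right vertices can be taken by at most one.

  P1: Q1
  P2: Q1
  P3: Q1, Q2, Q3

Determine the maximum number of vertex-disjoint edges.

Unit-capacity flow: source→left, listed edges, right→sink; max matching = max flow.
Augmenting path P1→Q1 (+1); matched 1.
Augmenting path P3→Q2 (+1); matched 2.
No augmenting path remains; maximum matching = 2.
König certificate: {P3, Q1} is a vertex cover of size 2 (every listed pair touches it), so no matching can be larger.

2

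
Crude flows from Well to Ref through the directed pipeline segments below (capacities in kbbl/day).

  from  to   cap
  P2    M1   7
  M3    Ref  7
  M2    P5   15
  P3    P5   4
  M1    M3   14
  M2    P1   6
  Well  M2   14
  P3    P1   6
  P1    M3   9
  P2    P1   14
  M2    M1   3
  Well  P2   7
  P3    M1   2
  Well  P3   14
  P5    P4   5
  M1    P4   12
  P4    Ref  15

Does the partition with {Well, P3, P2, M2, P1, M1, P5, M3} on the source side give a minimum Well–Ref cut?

No — its capacity is 24, but the minimum cut has capacity 22.

Given cut capacity: 12 + 5 + 7 = 24.
Augment Well→P3→P1→M3→Ref: bottleneck 6, flow now 6.
Augment Well→P3→M1→P4→Ref: bottleneck 2, flow now 8.
Augment Well→P3→P5→P4→Ref: bottleneck 4, flow now 12.
Augment Well→P2→P1→M3→Ref: bottleneck 1, flow now 13.
Augment Well→P2→M1→P4→Ref: bottleneck 6, flow now 19.
Augment Well→M2→M1→P4→Ref: bottleneck 3, flow now 22.
No augmenting path remains; maximum flow = 22.
In the residual graph, reachable from Well: {Well, P3, P2, M2, P1, M1, P5, P4, M3}.
Min-cut edges: P4→Ref (15), M3→Ref (7); capacity 15 + 7 = 22.
Cut capacity 24 exceeds the max flow 22, so it is not minimum.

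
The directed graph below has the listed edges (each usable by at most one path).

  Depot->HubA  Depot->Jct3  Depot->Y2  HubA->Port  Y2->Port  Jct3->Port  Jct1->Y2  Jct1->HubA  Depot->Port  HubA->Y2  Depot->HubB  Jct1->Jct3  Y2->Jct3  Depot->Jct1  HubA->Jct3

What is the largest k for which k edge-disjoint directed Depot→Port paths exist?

Assign every edge capacity 1; by Menger, the answer equals the max flow.
Path Depot→Port (+1); total 1.
Path Depot→HubA→Port (+1); total 2.
Path Depot→Y2→Port (+1); total 3.
Path Depot→Jct3→Port (+1); total 4.
No residual Depot→Port path; max flow = 4.
Certifying cut of size 4: {Depot→Port, HubA→Port, Jct3→Port, Y2→Port}.

4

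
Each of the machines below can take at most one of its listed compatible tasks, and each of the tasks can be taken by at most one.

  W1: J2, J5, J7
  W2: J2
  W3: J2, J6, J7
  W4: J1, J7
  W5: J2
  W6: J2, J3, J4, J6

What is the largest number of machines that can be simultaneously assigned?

Unit-capacity flow: source→left, listed edges, right→sink; max matching = max flow.
Augmenting path W1→J2 (+1); matched 1.
Augmenting path W3→J6 (+1); matched 2.
Augmenting path W4→J1 (+1); matched 3.
Augmenting path W6→J3 (+1); matched 4.
Augmenting path W2→J2→W1→J5 (+1); matched 5.
No augmenting path remains; maximum matching = 5.
König certificate: {W1, W3, W4, W6, J2} is a vertex cover of size 5 (every listed pair touches it), so no matching can be larger.

5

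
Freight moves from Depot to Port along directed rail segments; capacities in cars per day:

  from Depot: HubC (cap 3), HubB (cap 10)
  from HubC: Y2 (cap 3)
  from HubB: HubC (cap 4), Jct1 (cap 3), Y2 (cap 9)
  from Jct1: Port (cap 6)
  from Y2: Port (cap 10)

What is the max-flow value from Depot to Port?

13

Augment Depot→HubC→Y2→Port: bottleneck 3, flow now 3.
Augment Depot→HubB→Jct1→Port: bottleneck 3, flow now 6.
Augment Depot→HubB→Y2→Port: bottleneck 7, flow now 13.
No augmenting path remains; maximum flow = 13.
In the residual graph, reachable from Depot: {Depot}.
Min-cut edges: Depot→HubC (3), Depot→HubB (10); capacity 3 + 10 = 13.
This cut is saturated, so no flow can exceed 13.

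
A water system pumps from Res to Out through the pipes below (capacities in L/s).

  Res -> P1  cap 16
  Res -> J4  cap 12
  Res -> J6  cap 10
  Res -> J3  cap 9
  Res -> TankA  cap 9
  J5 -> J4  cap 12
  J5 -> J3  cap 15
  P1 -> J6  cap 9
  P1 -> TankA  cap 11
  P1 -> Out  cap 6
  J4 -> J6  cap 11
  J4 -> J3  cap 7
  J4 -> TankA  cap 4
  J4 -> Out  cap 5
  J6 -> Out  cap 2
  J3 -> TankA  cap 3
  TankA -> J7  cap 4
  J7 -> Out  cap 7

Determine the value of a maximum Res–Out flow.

Augment Res→P1→Out: bottleneck 6, flow now 6.
Augment Res→J4→Out: bottleneck 5, flow now 11.
Augment Res→J6→Out: bottleneck 2, flow now 13.
Augment Res→TankA→J7→Out: bottleneck 4, flow now 17.
No augmenting path remains; maximum flow = 17.
In the residual graph, reachable from Res: {Res, P1, J4, J6, J3, TankA}.
Min-cut edges: P1→Out (6), J4→Out (5), J6→Out (2), TankA→J7 (4); capacity 6 + 5 + 2 + 4 = 17.
This cut is saturated, so no flow can exceed 17.

17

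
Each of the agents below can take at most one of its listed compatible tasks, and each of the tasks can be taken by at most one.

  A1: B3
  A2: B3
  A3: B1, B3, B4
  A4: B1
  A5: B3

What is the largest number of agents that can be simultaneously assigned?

Unit-capacity flow: source→left, listed edges, right→sink; max matching = max flow.
Augmenting path A1→B3 (+1); matched 1.
Augmenting path A3→B1 (+1); matched 2.
Augmenting path A4→B1→A3→B4 (+1); matched 3.
No augmenting path remains; maximum matching = 3.
König certificate: {A3, A4, B3} is a vertex cover of size 3 (every listed pair touches it), so no matching can be larger.

3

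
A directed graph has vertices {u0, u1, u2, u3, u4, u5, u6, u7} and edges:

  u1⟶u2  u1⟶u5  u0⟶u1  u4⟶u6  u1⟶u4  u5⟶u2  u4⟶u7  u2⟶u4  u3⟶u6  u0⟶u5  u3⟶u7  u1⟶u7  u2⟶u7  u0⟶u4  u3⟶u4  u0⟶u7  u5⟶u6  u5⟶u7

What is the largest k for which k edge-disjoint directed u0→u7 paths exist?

4

Assign every edge capacity 1; by Menger, the answer equals the max flow.
Path u0→u7 (+1); total 1.
Path u0→u1→u7 (+1); total 2.
Path u0→u4→u7 (+1); total 3.
Path u0→u5→u7 (+1); total 4.
No residual u0→u7 path; max flow = 4.
Certifying cut of size 4: {u0→u1, u0→u4, u0→u5, u0→u7}.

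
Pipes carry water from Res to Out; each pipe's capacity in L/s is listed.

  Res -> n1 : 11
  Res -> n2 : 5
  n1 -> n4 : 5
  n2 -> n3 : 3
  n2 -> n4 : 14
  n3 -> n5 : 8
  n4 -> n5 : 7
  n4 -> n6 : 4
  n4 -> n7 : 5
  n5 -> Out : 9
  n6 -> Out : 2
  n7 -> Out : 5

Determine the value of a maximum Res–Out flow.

10

Augment Res→n1→n4→n5→Out: bottleneck 5, flow now 5.
Augment Res→n2→n3→n5→Out: bottleneck 3, flow now 8.
Augment Res→n2→n4→n5→Out: bottleneck 1, flow now 9.
Augment Res→n2→n4→n6→Out: bottleneck 1, flow now 10.
No augmenting path remains; maximum flow = 10.
In the residual graph, reachable from Res: {Res, n1}.
Min-cut edges: Res→n2 (5), n1→n4 (5); capacity 5 + 5 = 10.
This cut is saturated, so no flow can exceed 10.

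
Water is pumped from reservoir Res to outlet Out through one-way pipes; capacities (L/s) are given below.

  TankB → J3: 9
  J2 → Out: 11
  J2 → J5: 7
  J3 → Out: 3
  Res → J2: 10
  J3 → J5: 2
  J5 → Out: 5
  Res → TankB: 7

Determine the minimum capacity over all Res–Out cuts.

15

Augment Res→J2→Out: bottleneck 10, flow now 10.
Augment Res→TankB→J3→Out: bottleneck 3, flow now 13.
Augment Res→TankB→J3→J5→Out: bottleneck 2, flow now 15.
No augmenting path remains; maximum flow = 15.
By max-flow min-cut, the minimum cut capacity equals the max flow.
In the residual graph, reachable from Res: {Res, TankB, J3}.
Min-cut edges: Res→J2 (10), J3→J5 (2), J3→Out (3); capacity 10 + 2 + 3 = 15.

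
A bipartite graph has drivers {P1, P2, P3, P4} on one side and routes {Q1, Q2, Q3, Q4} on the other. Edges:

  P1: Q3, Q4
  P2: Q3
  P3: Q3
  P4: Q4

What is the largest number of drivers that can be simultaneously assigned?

Unit-capacity flow: source→left, listed edges, right→sink; max matching = max flow.
Augmenting path P1→Q3 (+1); matched 1.
Augmenting path P4→Q4 (+1); matched 2.
No augmenting path remains; maximum matching = 2.
König certificate: {Q3, Q4} is a vertex cover of size 2 (every listed pair touches it), so no matching can be larger.

2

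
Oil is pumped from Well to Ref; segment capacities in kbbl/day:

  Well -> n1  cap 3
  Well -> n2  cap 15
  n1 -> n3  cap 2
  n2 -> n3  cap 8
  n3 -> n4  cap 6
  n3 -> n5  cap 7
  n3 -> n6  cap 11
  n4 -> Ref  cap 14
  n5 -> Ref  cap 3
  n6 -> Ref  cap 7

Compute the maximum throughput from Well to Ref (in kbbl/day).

10

Augment Well→n1→n3→n4→Ref: bottleneck 2, flow now 2.
Augment Well→n2→n3→n4→Ref: bottleneck 4, flow now 6.
Augment Well→n2→n3→n5→Ref: bottleneck 3, flow now 9.
Augment Well→n2→n3→n6→Ref: bottleneck 1, flow now 10.
No augmenting path remains; maximum flow = 10.
In the residual graph, reachable from Well: {Well, n1, n2}.
Min-cut edges: n1→n3 (2), n2→n3 (8); capacity 2 + 8 = 10.
This cut is saturated, so no flow can exceed 10.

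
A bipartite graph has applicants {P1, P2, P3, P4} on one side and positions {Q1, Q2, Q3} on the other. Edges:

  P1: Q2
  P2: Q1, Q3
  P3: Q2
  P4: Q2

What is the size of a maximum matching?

Unit-capacity flow: source→left, listed edges, right→sink; max matching = max flow.
Augmenting path P1→Q2 (+1); matched 1.
Augmenting path P2→Q1 (+1); matched 2.
No augmenting path remains; maximum matching = 2.
König certificate: {P2, Q2} is a vertex cover of size 2 (every listed pair touches it), so no matching can be larger.

2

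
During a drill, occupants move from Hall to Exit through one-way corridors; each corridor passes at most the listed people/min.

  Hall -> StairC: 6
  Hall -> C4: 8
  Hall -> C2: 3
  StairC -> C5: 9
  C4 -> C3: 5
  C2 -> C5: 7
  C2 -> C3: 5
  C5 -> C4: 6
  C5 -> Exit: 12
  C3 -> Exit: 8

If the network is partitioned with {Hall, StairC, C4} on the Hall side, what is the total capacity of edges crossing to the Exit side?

17

Edges leaving {Hall, StairC, C4}: Hall→C2 (3), StairC→C5 (9), C4→C3 (5).
Cut capacity = 3 + 9 + 5 = 17.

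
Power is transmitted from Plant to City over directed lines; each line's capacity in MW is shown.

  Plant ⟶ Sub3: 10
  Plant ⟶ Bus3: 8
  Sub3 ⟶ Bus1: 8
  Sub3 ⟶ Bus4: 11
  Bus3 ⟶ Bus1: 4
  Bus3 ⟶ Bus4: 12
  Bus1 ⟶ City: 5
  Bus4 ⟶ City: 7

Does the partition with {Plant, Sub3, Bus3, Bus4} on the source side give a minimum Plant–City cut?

No — its capacity is 19, but the minimum cut has capacity 12.

Given cut capacity: 8 + 4 + 7 = 19.
Augment Plant→Sub3→Bus1→City: bottleneck 5, flow now 5.
Augment Plant→Sub3→Bus4→City: bottleneck 5, flow now 10.
Augment Plant→Bus3→Bus4→City: bottleneck 2, flow now 12.
No augmenting path remains; maximum flow = 12.
In the residual graph, reachable from Plant: {Plant, Sub3, Bus3, Bus1, Bus4}.
Min-cut edges: Bus1→City (5), Bus4→City (7); capacity 5 + 7 = 12.
Cut capacity 19 exceeds the max flow 12, so it is not minimum.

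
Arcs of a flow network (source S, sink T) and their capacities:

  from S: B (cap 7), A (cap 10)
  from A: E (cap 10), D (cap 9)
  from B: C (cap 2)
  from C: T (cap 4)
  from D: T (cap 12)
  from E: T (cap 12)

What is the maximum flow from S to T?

12

Augment S→A→D→T: bottleneck 9, flow now 9.
Augment S→A→E→T: bottleneck 1, flow now 10.
Augment S→B→C→T: bottleneck 2, flow now 12.
No augmenting path remains; maximum flow = 12.
In the residual graph, reachable from S: {S, B}.
Min-cut edges: S→A (10), B→C (2); capacity 10 + 2 = 12.
This cut is saturated, so no flow can exceed 12.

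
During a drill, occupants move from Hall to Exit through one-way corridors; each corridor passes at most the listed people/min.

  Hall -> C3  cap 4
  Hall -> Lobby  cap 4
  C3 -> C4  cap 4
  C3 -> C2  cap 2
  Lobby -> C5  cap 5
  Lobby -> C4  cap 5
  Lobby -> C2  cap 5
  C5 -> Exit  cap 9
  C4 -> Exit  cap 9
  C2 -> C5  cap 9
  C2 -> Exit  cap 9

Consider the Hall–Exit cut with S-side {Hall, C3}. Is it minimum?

Given cut capacity: 4 + 4 + 2 = 10.
Augment Hall→C3→C4→Exit: bottleneck 4, flow now 4.
Augment Hall→Lobby→C5→Exit: bottleneck 4, flow now 8.
No augmenting path remains; maximum flow = 8.
In the residual graph, reachable from Hall: {Hall}.
Min-cut edges: Hall→C3 (4), Hall→Lobby (4); capacity 4 + 4 = 8.
Cut capacity 10 exceeds the max flow 8, so it is not minimum.

No — its capacity is 10, but the minimum cut has capacity 8.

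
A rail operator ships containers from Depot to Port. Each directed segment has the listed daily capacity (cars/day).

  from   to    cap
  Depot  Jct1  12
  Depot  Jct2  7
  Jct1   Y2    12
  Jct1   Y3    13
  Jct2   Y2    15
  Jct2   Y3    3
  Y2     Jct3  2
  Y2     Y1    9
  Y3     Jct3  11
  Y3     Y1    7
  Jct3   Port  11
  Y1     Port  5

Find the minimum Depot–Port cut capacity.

Augment Depot→Jct1→Y2→Jct3→Port: bottleneck 2, flow now 2.
Augment Depot→Jct1→Y2→Y1→Port: bottleneck 5, flow now 7.
Augment Depot→Jct1→Y3→Jct3→Port: bottleneck 5, flow now 12.
Augment Depot→Jct2→Y3→Jct3→Port: bottleneck 3, flow now 15.
Augment Depot→Jct2→Y2→Jct1→Y3→Jct3→Port: bottleneck 1, flow now 16. (uses reverse residual edge)
No augmenting path remains; maximum flow = 16.
By max-flow min-cut, the minimum cut capacity equals the max flow.
In the residual graph, reachable from Depot: {Depot, Jct1, Jct2, Y2, Y3, Jct3, Y1}.
Min-cut edges: Jct3→Port (11), Y1→Port (5); capacity 11 + 5 = 16.

16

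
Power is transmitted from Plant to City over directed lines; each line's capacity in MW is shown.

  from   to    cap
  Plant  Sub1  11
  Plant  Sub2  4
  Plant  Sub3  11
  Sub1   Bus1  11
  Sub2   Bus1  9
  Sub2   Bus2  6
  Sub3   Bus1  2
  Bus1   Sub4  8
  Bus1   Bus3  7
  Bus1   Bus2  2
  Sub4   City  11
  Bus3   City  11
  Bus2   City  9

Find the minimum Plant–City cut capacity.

17

Augment Plant→Sub2→Bus2→City: bottleneck 4, flow now 4.
Augment Plant→Sub1→Bus1→Sub4→City: bottleneck 8, flow now 12.
Augment Plant→Sub1→Bus1→Bus3→City: bottleneck 3, flow now 15.
Augment Plant→Sub3→Bus1→Bus3→City: bottleneck 2, flow now 17.
No augmenting path remains; maximum flow = 17.
By max-flow min-cut, the minimum cut capacity equals the max flow.
In the residual graph, reachable from Plant: {Plant, Sub3}.
Min-cut edges: Plant→Sub1 (11), Plant→Sub2 (4), Sub3→Bus1 (2); capacity 11 + 4 + 2 = 17.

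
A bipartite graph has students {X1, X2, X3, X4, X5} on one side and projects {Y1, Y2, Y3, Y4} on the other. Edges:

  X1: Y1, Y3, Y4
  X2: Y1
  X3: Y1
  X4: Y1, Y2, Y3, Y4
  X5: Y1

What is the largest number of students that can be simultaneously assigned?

3

Unit-capacity flow: source→left, listed edges, right→sink; max matching = max flow.
Augmenting path X1→Y1 (+1); matched 1.
Augmenting path X4→Y2 (+1); matched 2.
Augmenting path X2→Y1→X1→Y3 (+1); matched 3.
No augmenting path remains; maximum matching = 3.
König certificate: {X1, X4, Y1} is a vertex cover of size 3 (every listed pair touches it), so no matching can be larger.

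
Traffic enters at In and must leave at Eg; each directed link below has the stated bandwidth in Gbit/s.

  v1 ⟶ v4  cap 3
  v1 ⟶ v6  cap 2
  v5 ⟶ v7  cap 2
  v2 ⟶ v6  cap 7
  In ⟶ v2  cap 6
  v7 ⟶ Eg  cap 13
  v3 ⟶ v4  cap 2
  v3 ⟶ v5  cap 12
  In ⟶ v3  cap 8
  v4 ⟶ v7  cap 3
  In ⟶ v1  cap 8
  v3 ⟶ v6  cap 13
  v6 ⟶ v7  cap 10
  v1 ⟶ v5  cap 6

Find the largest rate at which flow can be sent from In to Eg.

Augment In→v1→v4→v7→Eg: bottleneck 3, flow now 3.
Augment In→v1→v5→v7→Eg: bottleneck 2, flow now 5.
Augment In→v1→v6→v7→Eg: bottleneck 2, flow now 7.
Augment In→v2→v6→v7→Eg: bottleneck 6, flow now 13.
No augmenting path remains; maximum flow = 13.
In the residual graph, reachable from In: {In, v1, v2, v3, v4, v5, v6, v7}.
Min-cut edges: v7→Eg (13); capacity 13 = 13.
This cut is saturated, so no flow can exceed 13.

13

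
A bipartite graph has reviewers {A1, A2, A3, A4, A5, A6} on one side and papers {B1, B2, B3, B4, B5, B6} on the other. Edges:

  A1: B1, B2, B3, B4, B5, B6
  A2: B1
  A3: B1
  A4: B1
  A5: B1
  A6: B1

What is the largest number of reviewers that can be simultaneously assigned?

Unit-capacity flow: source→left, listed edges, right→sink; max matching = max flow.
Augmenting path A1→B1 (+1); matched 1.
Augmenting path A2→B1→A1→B2 (+1); matched 2.
No augmenting path remains; maximum matching = 2.
König certificate: {A1, B1} is a vertex cover of size 2 (every listed pair touches it), so no matching can be larger.

2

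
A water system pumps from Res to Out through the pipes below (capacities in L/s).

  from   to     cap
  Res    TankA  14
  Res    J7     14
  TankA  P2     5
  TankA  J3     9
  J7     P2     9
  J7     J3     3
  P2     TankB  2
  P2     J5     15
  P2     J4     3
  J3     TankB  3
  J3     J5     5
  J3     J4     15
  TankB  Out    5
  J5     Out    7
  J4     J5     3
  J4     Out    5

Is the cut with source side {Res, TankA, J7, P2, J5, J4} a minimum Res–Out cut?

No — its capacity is 26, but the minimum cut has capacity 17.

Given cut capacity: 9 + 3 + 2 + 7 + 5 = 26.
Augment Res→TankA→P2→TankB→Out: bottleneck 2, flow now 2.
Augment Res→TankA→P2→J5→Out: bottleneck 3, flow now 5.
Augment Res→TankA→J3→TankB→Out: bottleneck 3, flow now 8.
Augment Res→TankA→J3→J5→Out: bottleneck 4, flow now 12.
Augment Res→TankA→J3→J4→Out: bottleneck 2, flow now 14.
Augment Res→J7→P2→J4→Out: bottleneck 3, flow now 17.
No augmenting path remains; maximum flow = 17.
In the residual graph, reachable from Res: {Res, TankA, J7, P2, J3, J5, J4}.
Min-cut edges: P2→TankB (2), J3→TankB (3), J5→Out (7), J4→Out (5); capacity 2 + 3 + 7 + 5 = 17.
Cut capacity 26 exceeds the max flow 17, so it is not minimum.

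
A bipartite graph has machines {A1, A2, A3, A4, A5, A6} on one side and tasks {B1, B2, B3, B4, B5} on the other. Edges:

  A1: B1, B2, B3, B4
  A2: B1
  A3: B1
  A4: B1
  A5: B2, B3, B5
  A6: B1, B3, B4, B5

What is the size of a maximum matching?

4

Unit-capacity flow: source→left, listed edges, right→sink; max matching = max flow.
Augmenting path A1→B1 (+1); matched 1.
Augmenting path A5→B2 (+1); matched 2.
Augmenting path A6→B3 (+1); matched 3.
Augmenting path A2→B1→A1→B4 (+1); matched 4.
No augmenting path remains; maximum matching = 4.
König certificate: {A1, A5, A6, B1} is a vertex cover of size 4 (every listed pair touches it), so no matching can be larger.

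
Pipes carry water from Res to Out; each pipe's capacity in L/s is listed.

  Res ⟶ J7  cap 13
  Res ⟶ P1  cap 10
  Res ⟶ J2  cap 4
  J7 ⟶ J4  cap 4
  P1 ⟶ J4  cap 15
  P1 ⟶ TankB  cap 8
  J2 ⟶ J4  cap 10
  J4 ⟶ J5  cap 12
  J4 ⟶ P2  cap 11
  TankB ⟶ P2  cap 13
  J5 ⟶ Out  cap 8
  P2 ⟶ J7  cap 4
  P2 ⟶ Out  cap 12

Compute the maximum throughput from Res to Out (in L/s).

Augment Res→J7→J4→J5→Out: bottleneck 4, flow now 4.
Augment Res→P1→J4→J5→Out: bottleneck 4, flow now 8.
Augment Res→P1→J4→P2→Out: bottleneck 6, flow now 14.
Augment Res→J2→J4→P2→Out: bottleneck 4, flow now 18.
No augmenting path remains; maximum flow = 18.
In the residual graph, reachable from Res: {Res, J7}.
Min-cut edges: Res→P1 (10), Res→J2 (4), J7→J4 (4); capacity 10 + 4 + 4 = 18.
This cut is saturated, so no flow can exceed 18.

18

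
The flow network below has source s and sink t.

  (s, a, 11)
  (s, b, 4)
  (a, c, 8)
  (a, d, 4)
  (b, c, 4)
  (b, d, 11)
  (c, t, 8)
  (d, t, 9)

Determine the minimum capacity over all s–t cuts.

15

Augment s→a→c→t: bottleneck 8, flow now 8.
Augment s→a→d→t: bottleneck 3, flow now 11.
Augment s→b→d→t: bottleneck 4, flow now 15.
No augmenting path remains; maximum flow = 15.
By max-flow min-cut, the minimum cut capacity equals the max flow.
In the residual graph, reachable from s: {s}.
Min-cut edges: s→a (11), s→b (4); capacity 11 + 4 = 15.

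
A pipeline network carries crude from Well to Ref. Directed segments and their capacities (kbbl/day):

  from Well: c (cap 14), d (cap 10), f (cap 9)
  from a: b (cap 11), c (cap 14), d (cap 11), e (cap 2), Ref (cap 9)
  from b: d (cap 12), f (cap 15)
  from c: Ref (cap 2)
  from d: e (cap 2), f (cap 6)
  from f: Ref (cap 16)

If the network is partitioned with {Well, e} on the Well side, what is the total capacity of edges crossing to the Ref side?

33

Edges leaving {Well, e}: Well→c (14), Well→d (10), Well→f (9).
Cut capacity = 14 + 10 + 9 = 33.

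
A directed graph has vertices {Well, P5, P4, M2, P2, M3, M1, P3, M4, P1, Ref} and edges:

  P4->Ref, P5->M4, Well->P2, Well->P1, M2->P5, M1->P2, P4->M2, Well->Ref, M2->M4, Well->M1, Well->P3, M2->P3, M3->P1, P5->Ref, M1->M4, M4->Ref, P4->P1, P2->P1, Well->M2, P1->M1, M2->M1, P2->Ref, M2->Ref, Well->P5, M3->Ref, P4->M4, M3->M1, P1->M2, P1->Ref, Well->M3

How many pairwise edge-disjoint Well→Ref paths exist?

Assign every edge capacity 1; by Menger, the answer equals the max flow.
Path Well→Ref (+1); total 1.
Path Well→P5→Ref (+1); total 2.
Path Well→M2→Ref (+1); total 3.
Path Well→P2→Ref (+1); total 4.
Path Well→M3→Ref (+1); total 5.
Path Well→P1→Ref (+1); total 6.
Path Well→M1→M4→Ref (+1); total 7.
No residual Well→Ref path; max flow = 7.
Certifying cut of size 7: {Well→M1, Well→M2, Well→M3, Well→P1, Well→P2, Well→P5, Well→Ref}.

7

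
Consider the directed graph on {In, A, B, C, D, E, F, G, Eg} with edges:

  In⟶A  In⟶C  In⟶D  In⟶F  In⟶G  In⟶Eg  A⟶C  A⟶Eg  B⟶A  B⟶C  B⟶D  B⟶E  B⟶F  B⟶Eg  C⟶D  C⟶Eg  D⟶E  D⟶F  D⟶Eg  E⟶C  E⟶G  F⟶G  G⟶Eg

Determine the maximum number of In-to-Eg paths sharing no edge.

Assign every edge capacity 1; by Menger, the answer equals the max flow.
Path In→Eg (+1); total 1.
Path In→A→Eg (+1); total 2.
Path In→C→Eg (+1); total 3.
Path In→D→Eg (+1); total 4.
Path In→G→Eg (+1); total 5.
No residual In→Eg path; max flow = 5.
Certifying cut of size 5: {G→Eg, In→A, In→C, In→D, In→Eg}.

5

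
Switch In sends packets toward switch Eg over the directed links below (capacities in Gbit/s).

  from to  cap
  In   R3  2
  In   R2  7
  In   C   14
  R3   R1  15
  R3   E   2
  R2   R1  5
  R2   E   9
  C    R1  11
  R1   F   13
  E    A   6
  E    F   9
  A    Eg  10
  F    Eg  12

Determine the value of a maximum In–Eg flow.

18

Augment In→R3→R1→F→Eg: bottleneck 2, flow now 2.
Augment In→R2→R1→F→Eg: bottleneck 5, flow now 7.
Augment In→R2→E→A→Eg: bottleneck 2, flow now 9.
Augment In→C→R1→F→Eg: bottleneck 5, flow now 14.
Augment In→C→R1→R3→E→A→Eg: bottleneck 2, flow now 16. (uses reverse residual edge)
Augment In→C→R1→R2→E→A→Eg: bottleneck 2, flow now 18. (uses reverse residual edge)
No augmenting path remains; maximum flow = 18.
In the residual graph, reachable from In: {In, R3, R2, C, R1, E, F}.
Min-cut edges: E→A (6), F→Eg (12); capacity 6 + 12 = 18.
This cut is saturated, so no flow can exceed 18.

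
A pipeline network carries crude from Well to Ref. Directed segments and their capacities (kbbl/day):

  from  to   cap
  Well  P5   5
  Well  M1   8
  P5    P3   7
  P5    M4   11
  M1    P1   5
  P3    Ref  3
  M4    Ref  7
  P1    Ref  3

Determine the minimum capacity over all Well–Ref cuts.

Augment Well→P5→P3→Ref: bottleneck 3, flow now 3.
Augment Well→P5→M4→Ref: bottleneck 2, flow now 5.
Augment Well→M1→P1→Ref: bottleneck 3, flow now 8.
No augmenting path remains; maximum flow = 8.
By max-flow min-cut, the minimum cut capacity equals the max flow.
In the residual graph, reachable from Well: {Well, M1, P1}.
Min-cut edges: Well→P5 (5), P1→Ref (3); capacity 5 + 3 = 8.

8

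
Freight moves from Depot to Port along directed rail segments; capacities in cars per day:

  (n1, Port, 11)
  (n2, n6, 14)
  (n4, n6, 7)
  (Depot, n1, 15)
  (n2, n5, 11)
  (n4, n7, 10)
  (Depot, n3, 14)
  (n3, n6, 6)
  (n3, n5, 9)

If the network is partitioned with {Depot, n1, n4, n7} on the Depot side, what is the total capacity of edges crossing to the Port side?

32

Edges leaving {Depot, n1, n4, n7}: Depot→n3 (14), n1→Port (11), n4→n6 (7).
Cut capacity = 14 + 11 + 7 = 32.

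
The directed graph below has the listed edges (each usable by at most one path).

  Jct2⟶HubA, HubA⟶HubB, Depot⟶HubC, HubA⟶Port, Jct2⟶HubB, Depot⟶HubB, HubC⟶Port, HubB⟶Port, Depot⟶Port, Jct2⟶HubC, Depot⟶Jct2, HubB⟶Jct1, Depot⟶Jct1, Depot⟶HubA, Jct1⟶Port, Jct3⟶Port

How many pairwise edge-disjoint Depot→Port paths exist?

5

Assign every edge capacity 1; by Menger, the answer equals the max flow.
Path Depot→Port (+1); total 1.
Path Depot→HubA→Port (+1); total 2.
Path Depot→HubC→Port (+1); total 3.
Path Depot→Jct1→Port (+1); total 4.
Path Depot→HubB→Port (+1); total 5.
No residual Depot→Port path; max flow = 5.
Certifying cut of size 5: {Depot→Port, HubA→Port, HubB→Port, HubC→Port, Jct1→Port}.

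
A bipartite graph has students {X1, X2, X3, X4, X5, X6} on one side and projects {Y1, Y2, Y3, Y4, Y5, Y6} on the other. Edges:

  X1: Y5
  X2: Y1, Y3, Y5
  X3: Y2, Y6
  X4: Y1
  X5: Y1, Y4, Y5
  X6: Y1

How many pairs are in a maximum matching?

Unit-capacity flow: source→left, listed edges, right→sink; max matching = max flow.
Augmenting path X1→Y5 (+1); matched 1.
Augmenting path X2→Y1 (+1); matched 2.
Augmenting path X3→Y2 (+1); matched 3.
Augmenting path X5→Y4 (+1); matched 4.
Augmenting path X4→Y1→X2→Y3 (+1); matched 5.
No augmenting path remains; maximum matching = 5.
König certificate: {X1, X2, X3, X5, Y1} is a vertex cover of size 5 (every listed pair touches it), so no matching can be larger.

5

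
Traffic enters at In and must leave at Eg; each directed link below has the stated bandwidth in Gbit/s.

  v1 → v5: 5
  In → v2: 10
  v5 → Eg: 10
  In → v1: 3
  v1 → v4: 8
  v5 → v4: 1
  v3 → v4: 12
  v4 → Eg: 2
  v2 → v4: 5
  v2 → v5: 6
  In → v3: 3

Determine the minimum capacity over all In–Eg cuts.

11

Augment In→v1→v4→Eg: bottleneck 2, flow now 2.
Augment In→v1→v5→Eg: bottleneck 1, flow now 3.
Augment In→v2→v5→Eg: bottleneck 6, flow now 9.
Augment In→v2→v4→v1→v5→Eg: bottleneck 2, flow now 11. (uses reverse residual edge)
No augmenting path remains; maximum flow = 11.
By max-flow min-cut, the minimum cut capacity equals the max flow.
In the residual graph, reachable from In: {In, v2, v3, v4}.
Min-cut edges: In→v1 (3), v2→v5 (6), v4→Eg (2); capacity 3 + 6 + 2 = 11.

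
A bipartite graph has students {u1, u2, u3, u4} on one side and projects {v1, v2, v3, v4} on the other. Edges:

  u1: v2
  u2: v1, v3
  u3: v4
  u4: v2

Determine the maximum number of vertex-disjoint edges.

3

Unit-capacity flow: source→left, listed edges, right→sink; max matching = max flow.
Augmenting path u1→v2 (+1); matched 1.
Augmenting path u2→v1 (+1); matched 2.
Augmenting path u3→v4 (+1); matched 3.
No augmenting path remains; maximum matching = 3.
König certificate: {u2, u3, v2} is a vertex cover of size 3 (every listed pair touches it), so no matching can be larger.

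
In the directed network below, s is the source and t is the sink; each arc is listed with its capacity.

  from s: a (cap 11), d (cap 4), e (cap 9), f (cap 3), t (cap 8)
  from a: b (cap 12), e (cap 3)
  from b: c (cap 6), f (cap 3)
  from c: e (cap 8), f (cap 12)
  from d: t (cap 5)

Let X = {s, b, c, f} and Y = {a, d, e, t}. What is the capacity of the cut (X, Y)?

Edges leaving {s, b, c, f}: s→a (11), s→d (4), s→e (9), s→t (8), c→e (8).
Cut capacity = 11 + 4 + 9 + 8 + 8 = 40.

40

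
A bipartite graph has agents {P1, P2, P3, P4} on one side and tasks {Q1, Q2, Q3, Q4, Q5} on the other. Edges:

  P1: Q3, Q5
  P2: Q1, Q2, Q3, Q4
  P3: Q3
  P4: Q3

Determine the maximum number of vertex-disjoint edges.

3

Unit-capacity flow: source→left, listed edges, right→sink; max matching = max flow.
Augmenting path P1→Q3 (+1); matched 1.
Augmenting path P2→Q1 (+1); matched 2.
Augmenting path P3→Q3→P1→Q5 (+1); matched 3.
No augmenting path remains; maximum matching = 3.
König certificate: {P1, P2, Q3} is a vertex cover of size 3 (every listed pair touches it), so no matching can be larger.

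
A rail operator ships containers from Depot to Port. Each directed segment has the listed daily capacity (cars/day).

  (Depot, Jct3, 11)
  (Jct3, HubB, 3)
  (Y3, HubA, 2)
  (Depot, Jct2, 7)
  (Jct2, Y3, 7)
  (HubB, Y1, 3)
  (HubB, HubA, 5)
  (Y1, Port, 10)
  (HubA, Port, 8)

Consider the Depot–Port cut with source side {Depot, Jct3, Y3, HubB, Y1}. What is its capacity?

Edges leaving {Depot, Jct3, Y3, HubB, Y1}: Depot→Jct2 (7), Y3→HubA (2), HubB→HubA (5), Y1→Port (10).
Cut capacity = 7 + 2 + 5 + 10 = 24.

24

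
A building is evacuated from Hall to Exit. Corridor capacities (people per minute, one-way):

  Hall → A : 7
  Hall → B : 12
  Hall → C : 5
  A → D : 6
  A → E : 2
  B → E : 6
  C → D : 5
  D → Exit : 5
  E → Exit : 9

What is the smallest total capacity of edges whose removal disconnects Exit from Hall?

Augment Hall→A→D→Exit: bottleneck 5, flow now 5.
Augment Hall→A→E→Exit: bottleneck 2, flow now 7.
Augment Hall→B→E→Exit: bottleneck 6, flow now 13.
No augmenting path remains; maximum flow = 13.
By max-flow min-cut, the minimum cut capacity equals the max flow.
In the residual graph, reachable from Hall: {Hall, A, B, C, D}.
Min-cut edges: A→E (2), B→E (6), D→Exit (5); capacity 2 + 6 + 5 = 13.

13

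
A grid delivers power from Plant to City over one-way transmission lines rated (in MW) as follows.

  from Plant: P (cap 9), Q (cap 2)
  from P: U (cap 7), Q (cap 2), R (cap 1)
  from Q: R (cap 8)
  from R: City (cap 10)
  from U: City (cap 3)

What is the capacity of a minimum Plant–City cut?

Augment Plant→P→R→City: bottleneck 1, flow now 1.
Augment Plant→P→U→City: bottleneck 3, flow now 4.
Augment Plant→Q→R→City: bottleneck 2, flow now 6.
Augment Plant→P→Q→R→City: bottleneck 2, flow now 8.
No augmenting path remains; maximum flow = 8.
By max-flow min-cut, the minimum cut capacity equals the max flow.
In the residual graph, reachable from Plant: {Plant, P, U}.
Min-cut edges: Plant→Q (2), P→Q (2), P→R (1), U→City (3); capacity 2 + 2 + 1 + 3 = 8.

8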